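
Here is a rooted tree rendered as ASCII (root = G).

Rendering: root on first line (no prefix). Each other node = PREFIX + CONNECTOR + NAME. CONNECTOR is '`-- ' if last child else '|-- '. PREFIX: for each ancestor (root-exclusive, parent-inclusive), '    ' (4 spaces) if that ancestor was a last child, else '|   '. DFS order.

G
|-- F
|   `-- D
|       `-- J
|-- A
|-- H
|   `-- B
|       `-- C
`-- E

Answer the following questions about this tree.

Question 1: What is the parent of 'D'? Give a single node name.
Scan adjacency: D appears as child of F

Answer: F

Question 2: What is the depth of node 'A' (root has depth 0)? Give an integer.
Path from root to A: G -> A
Depth = number of edges = 1

Answer: 1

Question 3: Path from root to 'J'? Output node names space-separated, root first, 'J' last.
Answer: G F D J

Derivation:
Walk down from root: G -> F -> D -> J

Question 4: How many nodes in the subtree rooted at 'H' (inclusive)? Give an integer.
Answer: 3

Derivation:
Subtree rooted at H contains: B, C, H
Count = 3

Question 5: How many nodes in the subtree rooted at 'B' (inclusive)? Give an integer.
Subtree rooted at B contains: B, C
Count = 2

Answer: 2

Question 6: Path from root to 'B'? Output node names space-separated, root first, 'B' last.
Answer: G H B

Derivation:
Walk down from root: G -> H -> B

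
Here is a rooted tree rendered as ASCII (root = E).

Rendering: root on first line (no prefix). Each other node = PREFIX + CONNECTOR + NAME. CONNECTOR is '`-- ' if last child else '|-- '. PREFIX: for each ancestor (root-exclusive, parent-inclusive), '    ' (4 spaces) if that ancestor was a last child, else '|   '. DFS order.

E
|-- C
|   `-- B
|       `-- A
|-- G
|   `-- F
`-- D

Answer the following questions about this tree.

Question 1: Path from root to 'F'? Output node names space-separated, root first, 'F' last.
Answer: E G F

Derivation:
Walk down from root: E -> G -> F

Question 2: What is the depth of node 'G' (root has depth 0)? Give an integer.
Path from root to G: E -> G
Depth = number of edges = 1

Answer: 1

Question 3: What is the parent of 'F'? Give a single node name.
Scan adjacency: F appears as child of G

Answer: G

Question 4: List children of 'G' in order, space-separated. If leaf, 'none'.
Answer: F

Derivation:
Node G's children (from adjacency): F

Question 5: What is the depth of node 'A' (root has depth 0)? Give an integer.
Path from root to A: E -> C -> B -> A
Depth = number of edges = 3

Answer: 3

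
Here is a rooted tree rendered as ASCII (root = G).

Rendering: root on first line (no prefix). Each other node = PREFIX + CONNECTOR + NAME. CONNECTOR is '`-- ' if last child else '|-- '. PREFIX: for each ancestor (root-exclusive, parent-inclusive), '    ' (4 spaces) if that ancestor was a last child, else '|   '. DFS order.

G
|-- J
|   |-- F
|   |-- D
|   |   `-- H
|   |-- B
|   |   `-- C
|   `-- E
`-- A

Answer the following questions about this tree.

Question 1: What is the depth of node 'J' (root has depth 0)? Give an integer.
Path from root to J: G -> J
Depth = number of edges = 1

Answer: 1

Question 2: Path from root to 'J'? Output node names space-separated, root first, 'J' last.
Walk down from root: G -> J

Answer: G J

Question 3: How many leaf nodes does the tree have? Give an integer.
Leaves (nodes with no children): A, C, E, F, H

Answer: 5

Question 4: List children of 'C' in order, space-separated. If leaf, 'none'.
Node C's children (from adjacency): (leaf)

Answer: none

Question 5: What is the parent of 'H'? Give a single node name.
Scan adjacency: H appears as child of D

Answer: D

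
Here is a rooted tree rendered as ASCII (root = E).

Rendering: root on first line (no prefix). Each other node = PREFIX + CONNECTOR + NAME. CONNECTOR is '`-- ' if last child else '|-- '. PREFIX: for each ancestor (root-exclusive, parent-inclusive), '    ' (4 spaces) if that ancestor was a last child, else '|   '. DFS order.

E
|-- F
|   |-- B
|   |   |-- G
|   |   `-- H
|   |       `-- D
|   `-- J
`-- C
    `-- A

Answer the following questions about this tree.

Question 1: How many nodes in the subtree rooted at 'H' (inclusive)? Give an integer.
Subtree rooted at H contains: D, H
Count = 2

Answer: 2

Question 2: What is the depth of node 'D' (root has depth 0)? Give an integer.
Path from root to D: E -> F -> B -> H -> D
Depth = number of edges = 4

Answer: 4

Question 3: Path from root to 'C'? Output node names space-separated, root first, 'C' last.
Answer: E C

Derivation:
Walk down from root: E -> C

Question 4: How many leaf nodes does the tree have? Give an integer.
Leaves (nodes with no children): A, D, G, J

Answer: 4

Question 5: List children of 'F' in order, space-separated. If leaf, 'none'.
Node F's children (from adjacency): B, J

Answer: B J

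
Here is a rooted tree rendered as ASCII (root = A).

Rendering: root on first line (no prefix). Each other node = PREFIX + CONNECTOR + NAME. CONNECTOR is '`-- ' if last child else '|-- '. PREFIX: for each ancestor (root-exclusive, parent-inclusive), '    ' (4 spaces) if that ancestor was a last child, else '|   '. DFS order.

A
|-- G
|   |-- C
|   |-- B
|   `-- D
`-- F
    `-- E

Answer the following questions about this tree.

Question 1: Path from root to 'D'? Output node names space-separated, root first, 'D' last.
Walk down from root: A -> G -> D

Answer: A G D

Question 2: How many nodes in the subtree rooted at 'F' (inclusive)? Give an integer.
Answer: 2

Derivation:
Subtree rooted at F contains: E, F
Count = 2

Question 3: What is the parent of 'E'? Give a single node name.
Answer: F

Derivation:
Scan adjacency: E appears as child of F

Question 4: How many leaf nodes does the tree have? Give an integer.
Answer: 4

Derivation:
Leaves (nodes with no children): B, C, D, E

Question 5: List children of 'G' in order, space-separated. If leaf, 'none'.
Node G's children (from adjacency): C, B, D

Answer: C B D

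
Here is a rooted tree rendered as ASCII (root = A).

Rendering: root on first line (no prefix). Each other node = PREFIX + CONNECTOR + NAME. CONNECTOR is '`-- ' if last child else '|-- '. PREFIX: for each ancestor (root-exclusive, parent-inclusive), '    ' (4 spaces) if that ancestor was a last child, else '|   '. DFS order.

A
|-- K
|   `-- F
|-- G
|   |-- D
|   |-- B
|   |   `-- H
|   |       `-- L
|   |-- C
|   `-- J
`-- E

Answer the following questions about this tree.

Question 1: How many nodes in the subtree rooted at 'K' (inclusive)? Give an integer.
Subtree rooted at K contains: F, K
Count = 2

Answer: 2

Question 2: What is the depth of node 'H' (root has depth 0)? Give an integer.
Path from root to H: A -> G -> B -> H
Depth = number of edges = 3

Answer: 3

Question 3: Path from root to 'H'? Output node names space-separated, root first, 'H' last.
Walk down from root: A -> G -> B -> H

Answer: A G B H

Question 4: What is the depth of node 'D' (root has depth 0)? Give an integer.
Answer: 2

Derivation:
Path from root to D: A -> G -> D
Depth = number of edges = 2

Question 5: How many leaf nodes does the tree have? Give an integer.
Answer: 6

Derivation:
Leaves (nodes with no children): C, D, E, F, J, L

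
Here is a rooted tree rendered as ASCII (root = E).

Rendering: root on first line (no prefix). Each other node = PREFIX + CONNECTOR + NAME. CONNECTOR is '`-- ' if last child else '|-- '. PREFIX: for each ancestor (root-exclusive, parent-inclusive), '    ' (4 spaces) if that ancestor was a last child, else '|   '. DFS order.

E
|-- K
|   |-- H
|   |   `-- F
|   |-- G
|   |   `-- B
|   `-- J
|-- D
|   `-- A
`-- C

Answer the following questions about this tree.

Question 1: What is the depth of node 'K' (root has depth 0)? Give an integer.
Answer: 1

Derivation:
Path from root to K: E -> K
Depth = number of edges = 1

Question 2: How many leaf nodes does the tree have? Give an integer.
Leaves (nodes with no children): A, B, C, F, J

Answer: 5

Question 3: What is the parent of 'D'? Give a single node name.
Answer: E

Derivation:
Scan adjacency: D appears as child of E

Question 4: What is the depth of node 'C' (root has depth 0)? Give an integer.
Answer: 1

Derivation:
Path from root to C: E -> C
Depth = number of edges = 1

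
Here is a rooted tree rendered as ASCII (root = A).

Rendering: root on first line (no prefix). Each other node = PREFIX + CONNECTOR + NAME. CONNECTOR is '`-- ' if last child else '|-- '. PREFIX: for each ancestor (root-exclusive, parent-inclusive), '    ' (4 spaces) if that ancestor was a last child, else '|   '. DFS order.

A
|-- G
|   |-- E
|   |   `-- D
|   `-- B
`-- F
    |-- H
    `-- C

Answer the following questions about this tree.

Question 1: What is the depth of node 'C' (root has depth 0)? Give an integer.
Answer: 2

Derivation:
Path from root to C: A -> F -> C
Depth = number of edges = 2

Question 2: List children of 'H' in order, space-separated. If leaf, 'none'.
Node H's children (from adjacency): (leaf)

Answer: none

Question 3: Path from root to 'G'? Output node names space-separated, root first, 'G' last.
Answer: A G

Derivation:
Walk down from root: A -> G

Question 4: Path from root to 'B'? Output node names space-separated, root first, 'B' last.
Answer: A G B

Derivation:
Walk down from root: A -> G -> B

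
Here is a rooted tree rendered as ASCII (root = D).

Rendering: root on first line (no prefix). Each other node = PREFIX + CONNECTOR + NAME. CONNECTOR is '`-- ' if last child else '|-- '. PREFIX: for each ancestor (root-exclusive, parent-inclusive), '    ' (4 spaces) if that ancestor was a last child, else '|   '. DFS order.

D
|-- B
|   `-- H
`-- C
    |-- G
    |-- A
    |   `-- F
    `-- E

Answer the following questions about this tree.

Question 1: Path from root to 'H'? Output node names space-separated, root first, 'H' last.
Answer: D B H

Derivation:
Walk down from root: D -> B -> H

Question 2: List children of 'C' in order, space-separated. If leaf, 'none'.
Node C's children (from adjacency): G, A, E

Answer: G A E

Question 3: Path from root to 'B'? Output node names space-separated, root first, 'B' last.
Walk down from root: D -> B

Answer: D B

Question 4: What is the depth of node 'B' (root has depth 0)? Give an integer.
Answer: 1

Derivation:
Path from root to B: D -> B
Depth = number of edges = 1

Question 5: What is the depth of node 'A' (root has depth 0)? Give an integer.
Answer: 2

Derivation:
Path from root to A: D -> C -> A
Depth = number of edges = 2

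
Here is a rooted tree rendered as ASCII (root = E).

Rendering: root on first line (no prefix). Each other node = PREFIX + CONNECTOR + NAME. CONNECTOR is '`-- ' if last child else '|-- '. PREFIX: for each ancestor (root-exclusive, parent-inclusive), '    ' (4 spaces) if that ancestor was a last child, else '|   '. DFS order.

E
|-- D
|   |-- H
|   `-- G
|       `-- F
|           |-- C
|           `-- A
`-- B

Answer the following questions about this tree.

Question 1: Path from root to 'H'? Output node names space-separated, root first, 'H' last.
Answer: E D H

Derivation:
Walk down from root: E -> D -> H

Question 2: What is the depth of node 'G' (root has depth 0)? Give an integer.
Answer: 2

Derivation:
Path from root to G: E -> D -> G
Depth = number of edges = 2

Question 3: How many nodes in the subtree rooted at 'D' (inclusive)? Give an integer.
Subtree rooted at D contains: A, C, D, F, G, H
Count = 6

Answer: 6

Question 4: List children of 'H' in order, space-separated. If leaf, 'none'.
Node H's children (from adjacency): (leaf)

Answer: none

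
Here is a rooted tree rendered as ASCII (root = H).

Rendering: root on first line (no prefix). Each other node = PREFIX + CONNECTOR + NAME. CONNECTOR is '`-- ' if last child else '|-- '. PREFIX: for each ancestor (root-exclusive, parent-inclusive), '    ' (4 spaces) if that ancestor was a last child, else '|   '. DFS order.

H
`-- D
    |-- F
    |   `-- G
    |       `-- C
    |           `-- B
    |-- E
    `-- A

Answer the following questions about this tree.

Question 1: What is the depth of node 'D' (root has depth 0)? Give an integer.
Answer: 1

Derivation:
Path from root to D: H -> D
Depth = number of edges = 1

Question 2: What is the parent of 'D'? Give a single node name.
Answer: H

Derivation:
Scan adjacency: D appears as child of H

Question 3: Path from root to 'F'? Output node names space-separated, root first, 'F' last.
Walk down from root: H -> D -> F

Answer: H D F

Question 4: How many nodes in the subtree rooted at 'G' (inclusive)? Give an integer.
Subtree rooted at G contains: B, C, G
Count = 3

Answer: 3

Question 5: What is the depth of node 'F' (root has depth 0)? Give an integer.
Path from root to F: H -> D -> F
Depth = number of edges = 2

Answer: 2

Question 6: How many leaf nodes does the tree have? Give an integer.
Leaves (nodes with no children): A, B, E

Answer: 3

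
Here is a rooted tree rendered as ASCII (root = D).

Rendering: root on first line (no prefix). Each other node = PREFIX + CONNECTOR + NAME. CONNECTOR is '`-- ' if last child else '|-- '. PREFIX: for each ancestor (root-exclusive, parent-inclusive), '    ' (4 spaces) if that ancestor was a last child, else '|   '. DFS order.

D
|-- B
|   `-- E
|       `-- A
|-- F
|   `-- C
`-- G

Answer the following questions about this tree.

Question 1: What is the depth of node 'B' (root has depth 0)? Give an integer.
Answer: 1

Derivation:
Path from root to B: D -> B
Depth = number of edges = 1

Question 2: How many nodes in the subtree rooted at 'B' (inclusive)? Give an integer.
Subtree rooted at B contains: A, B, E
Count = 3

Answer: 3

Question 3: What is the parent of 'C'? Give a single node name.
Scan adjacency: C appears as child of F

Answer: F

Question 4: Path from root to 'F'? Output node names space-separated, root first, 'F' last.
Walk down from root: D -> F

Answer: D F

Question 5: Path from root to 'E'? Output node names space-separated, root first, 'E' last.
Answer: D B E

Derivation:
Walk down from root: D -> B -> E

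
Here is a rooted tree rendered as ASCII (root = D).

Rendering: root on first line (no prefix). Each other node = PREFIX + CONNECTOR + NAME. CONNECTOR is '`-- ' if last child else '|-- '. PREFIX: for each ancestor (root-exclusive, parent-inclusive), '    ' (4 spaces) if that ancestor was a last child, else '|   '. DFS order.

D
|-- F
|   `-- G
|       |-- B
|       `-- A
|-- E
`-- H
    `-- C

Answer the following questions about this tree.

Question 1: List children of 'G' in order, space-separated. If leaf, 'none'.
Node G's children (from adjacency): B, A

Answer: B A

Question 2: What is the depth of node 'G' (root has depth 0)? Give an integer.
Answer: 2

Derivation:
Path from root to G: D -> F -> G
Depth = number of edges = 2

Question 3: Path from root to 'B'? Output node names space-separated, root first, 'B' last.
Walk down from root: D -> F -> G -> B

Answer: D F G B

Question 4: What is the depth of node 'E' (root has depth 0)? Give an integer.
Path from root to E: D -> E
Depth = number of edges = 1

Answer: 1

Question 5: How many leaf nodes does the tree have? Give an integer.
Answer: 4

Derivation:
Leaves (nodes with no children): A, B, C, E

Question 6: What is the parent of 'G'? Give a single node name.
Scan adjacency: G appears as child of F

Answer: F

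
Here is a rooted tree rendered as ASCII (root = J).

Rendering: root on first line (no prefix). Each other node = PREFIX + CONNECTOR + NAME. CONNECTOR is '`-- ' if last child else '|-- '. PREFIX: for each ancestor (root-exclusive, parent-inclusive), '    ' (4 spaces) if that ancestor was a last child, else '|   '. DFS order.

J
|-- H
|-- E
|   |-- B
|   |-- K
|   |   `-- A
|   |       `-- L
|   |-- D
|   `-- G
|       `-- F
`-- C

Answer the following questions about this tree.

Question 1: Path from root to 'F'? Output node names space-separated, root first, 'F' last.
Walk down from root: J -> E -> G -> F

Answer: J E G F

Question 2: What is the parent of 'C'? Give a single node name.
Scan adjacency: C appears as child of J

Answer: J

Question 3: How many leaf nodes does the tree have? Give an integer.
Leaves (nodes with no children): B, C, D, F, H, L

Answer: 6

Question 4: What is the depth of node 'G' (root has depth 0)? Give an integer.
Answer: 2

Derivation:
Path from root to G: J -> E -> G
Depth = number of edges = 2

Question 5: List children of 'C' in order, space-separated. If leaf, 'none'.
Node C's children (from adjacency): (leaf)

Answer: none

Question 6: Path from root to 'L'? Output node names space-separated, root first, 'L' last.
Walk down from root: J -> E -> K -> A -> L

Answer: J E K A L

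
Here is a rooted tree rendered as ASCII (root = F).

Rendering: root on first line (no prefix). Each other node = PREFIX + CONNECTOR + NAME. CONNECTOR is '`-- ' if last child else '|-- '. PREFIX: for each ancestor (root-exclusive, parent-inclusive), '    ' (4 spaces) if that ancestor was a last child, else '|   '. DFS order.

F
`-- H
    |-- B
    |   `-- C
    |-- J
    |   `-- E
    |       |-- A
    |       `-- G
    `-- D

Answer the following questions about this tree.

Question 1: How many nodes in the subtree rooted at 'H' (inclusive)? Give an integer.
Subtree rooted at H contains: A, B, C, D, E, G, H, J
Count = 8

Answer: 8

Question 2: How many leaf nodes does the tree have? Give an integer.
Answer: 4

Derivation:
Leaves (nodes with no children): A, C, D, G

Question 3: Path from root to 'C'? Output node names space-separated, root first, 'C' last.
Walk down from root: F -> H -> B -> C

Answer: F H B C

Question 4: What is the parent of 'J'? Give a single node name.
Scan adjacency: J appears as child of H

Answer: H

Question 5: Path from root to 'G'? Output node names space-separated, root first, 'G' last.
Walk down from root: F -> H -> J -> E -> G

Answer: F H J E G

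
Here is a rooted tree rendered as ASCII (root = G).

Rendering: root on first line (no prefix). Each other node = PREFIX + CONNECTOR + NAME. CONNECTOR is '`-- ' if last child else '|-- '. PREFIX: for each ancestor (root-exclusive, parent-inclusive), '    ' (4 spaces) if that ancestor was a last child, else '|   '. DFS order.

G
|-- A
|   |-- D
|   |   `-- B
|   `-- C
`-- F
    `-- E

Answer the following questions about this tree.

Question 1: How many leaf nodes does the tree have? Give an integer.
Leaves (nodes with no children): B, C, E

Answer: 3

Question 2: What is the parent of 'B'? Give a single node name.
Scan adjacency: B appears as child of D

Answer: D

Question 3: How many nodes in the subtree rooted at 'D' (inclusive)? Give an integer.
Subtree rooted at D contains: B, D
Count = 2

Answer: 2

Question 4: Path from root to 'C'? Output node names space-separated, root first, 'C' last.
Answer: G A C

Derivation:
Walk down from root: G -> A -> C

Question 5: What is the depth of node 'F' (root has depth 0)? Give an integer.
Answer: 1

Derivation:
Path from root to F: G -> F
Depth = number of edges = 1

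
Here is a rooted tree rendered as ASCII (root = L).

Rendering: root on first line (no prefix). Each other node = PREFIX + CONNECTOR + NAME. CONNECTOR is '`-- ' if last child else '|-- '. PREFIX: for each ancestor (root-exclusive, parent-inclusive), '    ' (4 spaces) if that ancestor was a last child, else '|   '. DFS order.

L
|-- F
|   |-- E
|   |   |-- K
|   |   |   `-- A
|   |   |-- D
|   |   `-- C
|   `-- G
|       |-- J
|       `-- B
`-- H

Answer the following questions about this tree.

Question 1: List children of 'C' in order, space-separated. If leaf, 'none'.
Answer: none

Derivation:
Node C's children (from adjacency): (leaf)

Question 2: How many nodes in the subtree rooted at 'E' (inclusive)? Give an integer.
Answer: 5

Derivation:
Subtree rooted at E contains: A, C, D, E, K
Count = 5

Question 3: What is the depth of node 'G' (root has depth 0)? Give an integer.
Path from root to G: L -> F -> G
Depth = number of edges = 2

Answer: 2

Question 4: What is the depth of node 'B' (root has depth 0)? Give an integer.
Answer: 3

Derivation:
Path from root to B: L -> F -> G -> B
Depth = number of edges = 3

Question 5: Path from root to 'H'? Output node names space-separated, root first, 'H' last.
Answer: L H

Derivation:
Walk down from root: L -> H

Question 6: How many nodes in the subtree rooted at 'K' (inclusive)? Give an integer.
Subtree rooted at K contains: A, K
Count = 2

Answer: 2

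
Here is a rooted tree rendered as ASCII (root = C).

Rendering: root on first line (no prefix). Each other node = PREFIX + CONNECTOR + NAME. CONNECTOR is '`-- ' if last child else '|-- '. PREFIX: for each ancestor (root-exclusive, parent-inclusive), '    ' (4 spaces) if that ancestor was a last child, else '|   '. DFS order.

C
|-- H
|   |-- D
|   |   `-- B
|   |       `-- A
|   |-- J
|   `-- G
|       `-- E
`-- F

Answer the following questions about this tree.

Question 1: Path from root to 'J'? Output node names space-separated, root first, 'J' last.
Answer: C H J

Derivation:
Walk down from root: C -> H -> J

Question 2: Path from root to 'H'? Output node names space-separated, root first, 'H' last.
Walk down from root: C -> H

Answer: C H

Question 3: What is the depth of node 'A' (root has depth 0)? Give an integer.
Path from root to A: C -> H -> D -> B -> A
Depth = number of edges = 4

Answer: 4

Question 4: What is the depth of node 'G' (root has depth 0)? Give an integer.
Path from root to G: C -> H -> G
Depth = number of edges = 2

Answer: 2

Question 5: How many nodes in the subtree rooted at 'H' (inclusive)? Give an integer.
Answer: 7

Derivation:
Subtree rooted at H contains: A, B, D, E, G, H, J
Count = 7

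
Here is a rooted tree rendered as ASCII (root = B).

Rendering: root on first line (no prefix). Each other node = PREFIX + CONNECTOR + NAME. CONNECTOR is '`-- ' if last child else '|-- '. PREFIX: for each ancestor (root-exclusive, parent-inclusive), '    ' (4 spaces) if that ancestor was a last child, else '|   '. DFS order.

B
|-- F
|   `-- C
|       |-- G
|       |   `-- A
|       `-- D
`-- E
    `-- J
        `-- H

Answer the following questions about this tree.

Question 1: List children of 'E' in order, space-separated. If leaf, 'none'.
Node E's children (from adjacency): J

Answer: J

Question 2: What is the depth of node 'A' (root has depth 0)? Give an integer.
Path from root to A: B -> F -> C -> G -> A
Depth = number of edges = 4

Answer: 4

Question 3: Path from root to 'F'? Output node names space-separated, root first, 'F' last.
Walk down from root: B -> F

Answer: B F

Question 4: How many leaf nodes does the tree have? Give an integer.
Leaves (nodes with no children): A, D, H

Answer: 3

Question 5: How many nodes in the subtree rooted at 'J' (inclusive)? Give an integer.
Subtree rooted at J contains: H, J
Count = 2

Answer: 2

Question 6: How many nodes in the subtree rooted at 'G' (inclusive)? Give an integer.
Answer: 2

Derivation:
Subtree rooted at G contains: A, G
Count = 2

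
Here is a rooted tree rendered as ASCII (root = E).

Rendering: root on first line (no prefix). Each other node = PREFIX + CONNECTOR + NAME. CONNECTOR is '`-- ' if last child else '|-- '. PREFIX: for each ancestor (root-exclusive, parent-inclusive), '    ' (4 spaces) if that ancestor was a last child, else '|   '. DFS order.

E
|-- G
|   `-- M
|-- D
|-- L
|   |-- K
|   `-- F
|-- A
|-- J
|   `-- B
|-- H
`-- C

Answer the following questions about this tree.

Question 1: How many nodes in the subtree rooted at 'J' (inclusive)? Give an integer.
Answer: 2

Derivation:
Subtree rooted at J contains: B, J
Count = 2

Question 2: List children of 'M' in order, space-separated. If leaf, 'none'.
Node M's children (from adjacency): (leaf)

Answer: none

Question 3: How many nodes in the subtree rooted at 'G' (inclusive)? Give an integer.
Subtree rooted at G contains: G, M
Count = 2

Answer: 2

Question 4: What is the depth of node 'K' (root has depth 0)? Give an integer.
Answer: 2

Derivation:
Path from root to K: E -> L -> K
Depth = number of edges = 2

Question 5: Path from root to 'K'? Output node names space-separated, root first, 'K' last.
Answer: E L K

Derivation:
Walk down from root: E -> L -> K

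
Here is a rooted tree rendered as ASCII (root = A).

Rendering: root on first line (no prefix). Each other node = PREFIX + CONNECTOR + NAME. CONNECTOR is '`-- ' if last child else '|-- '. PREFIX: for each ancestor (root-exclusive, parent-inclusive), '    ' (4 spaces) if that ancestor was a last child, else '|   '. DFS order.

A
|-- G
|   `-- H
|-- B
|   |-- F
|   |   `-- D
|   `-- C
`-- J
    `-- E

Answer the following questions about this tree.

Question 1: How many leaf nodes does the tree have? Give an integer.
Answer: 4

Derivation:
Leaves (nodes with no children): C, D, E, H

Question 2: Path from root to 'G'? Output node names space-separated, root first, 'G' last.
Answer: A G

Derivation:
Walk down from root: A -> G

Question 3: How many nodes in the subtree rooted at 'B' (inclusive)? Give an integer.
Answer: 4

Derivation:
Subtree rooted at B contains: B, C, D, F
Count = 4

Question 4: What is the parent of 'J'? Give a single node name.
Scan adjacency: J appears as child of A

Answer: A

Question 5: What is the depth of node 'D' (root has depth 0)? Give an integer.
Answer: 3

Derivation:
Path from root to D: A -> B -> F -> D
Depth = number of edges = 3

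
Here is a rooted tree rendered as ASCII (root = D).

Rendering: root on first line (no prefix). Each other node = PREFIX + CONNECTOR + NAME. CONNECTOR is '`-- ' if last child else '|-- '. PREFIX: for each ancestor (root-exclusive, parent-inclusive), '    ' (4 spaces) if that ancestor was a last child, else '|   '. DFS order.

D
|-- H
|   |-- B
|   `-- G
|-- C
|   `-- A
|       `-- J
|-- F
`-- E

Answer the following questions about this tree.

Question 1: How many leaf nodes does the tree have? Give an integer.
Leaves (nodes with no children): B, E, F, G, J

Answer: 5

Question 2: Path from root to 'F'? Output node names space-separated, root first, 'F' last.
Answer: D F

Derivation:
Walk down from root: D -> F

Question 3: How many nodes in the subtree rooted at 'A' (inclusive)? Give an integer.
Subtree rooted at A contains: A, J
Count = 2

Answer: 2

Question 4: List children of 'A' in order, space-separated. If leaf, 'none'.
Answer: J

Derivation:
Node A's children (from adjacency): J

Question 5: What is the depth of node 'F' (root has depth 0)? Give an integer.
Path from root to F: D -> F
Depth = number of edges = 1

Answer: 1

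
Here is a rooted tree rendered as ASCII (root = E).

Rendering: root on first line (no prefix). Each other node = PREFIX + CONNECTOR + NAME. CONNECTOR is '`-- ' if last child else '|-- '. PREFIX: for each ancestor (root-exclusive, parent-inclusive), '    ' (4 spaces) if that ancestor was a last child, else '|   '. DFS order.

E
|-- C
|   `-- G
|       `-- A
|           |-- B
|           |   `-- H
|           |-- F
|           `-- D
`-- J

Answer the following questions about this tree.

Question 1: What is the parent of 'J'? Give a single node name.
Answer: E

Derivation:
Scan adjacency: J appears as child of E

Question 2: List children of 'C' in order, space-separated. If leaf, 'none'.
Node C's children (from adjacency): G

Answer: G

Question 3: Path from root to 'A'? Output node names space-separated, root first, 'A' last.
Answer: E C G A

Derivation:
Walk down from root: E -> C -> G -> A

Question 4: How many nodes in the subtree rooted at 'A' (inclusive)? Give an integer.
Subtree rooted at A contains: A, B, D, F, H
Count = 5

Answer: 5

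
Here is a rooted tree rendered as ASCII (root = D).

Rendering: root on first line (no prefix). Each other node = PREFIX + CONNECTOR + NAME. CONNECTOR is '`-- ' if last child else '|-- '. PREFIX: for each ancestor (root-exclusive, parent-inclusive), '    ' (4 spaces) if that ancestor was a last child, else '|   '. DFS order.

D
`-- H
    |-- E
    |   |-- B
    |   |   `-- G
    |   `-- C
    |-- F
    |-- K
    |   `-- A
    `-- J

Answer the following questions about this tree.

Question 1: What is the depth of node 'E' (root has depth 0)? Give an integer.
Answer: 2

Derivation:
Path from root to E: D -> H -> E
Depth = number of edges = 2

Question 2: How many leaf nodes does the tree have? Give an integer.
Leaves (nodes with no children): A, C, F, G, J

Answer: 5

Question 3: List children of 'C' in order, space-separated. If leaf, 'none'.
Answer: none

Derivation:
Node C's children (from adjacency): (leaf)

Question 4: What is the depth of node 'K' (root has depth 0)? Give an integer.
Path from root to K: D -> H -> K
Depth = number of edges = 2

Answer: 2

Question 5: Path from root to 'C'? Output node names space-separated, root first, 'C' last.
Answer: D H E C

Derivation:
Walk down from root: D -> H -> E -> C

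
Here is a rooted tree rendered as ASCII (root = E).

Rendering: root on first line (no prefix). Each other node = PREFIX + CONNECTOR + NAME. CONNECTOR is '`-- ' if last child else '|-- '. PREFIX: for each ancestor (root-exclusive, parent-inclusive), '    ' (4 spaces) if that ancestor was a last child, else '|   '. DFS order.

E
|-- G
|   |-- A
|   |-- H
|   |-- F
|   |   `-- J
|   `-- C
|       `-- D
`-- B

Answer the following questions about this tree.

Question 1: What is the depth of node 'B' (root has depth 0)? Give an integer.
Answer: 1

Derivation:
Path from root to B: E -> B
Depth = number of edges = 1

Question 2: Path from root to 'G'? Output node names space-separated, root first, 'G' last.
Answer: E G

Derivation:
Walk down from root: E -> G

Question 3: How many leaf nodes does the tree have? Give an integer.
Answer: 5

Derivation:
Leaves (nodes with no children): A, B, D, H, J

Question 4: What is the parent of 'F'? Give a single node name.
Answer: G

Derivation:
Scan adjacency: F appears as child of G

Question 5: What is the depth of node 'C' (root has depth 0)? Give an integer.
Path from root to C: E -> G -> C
Depth = number of edges = 2

Answer: 2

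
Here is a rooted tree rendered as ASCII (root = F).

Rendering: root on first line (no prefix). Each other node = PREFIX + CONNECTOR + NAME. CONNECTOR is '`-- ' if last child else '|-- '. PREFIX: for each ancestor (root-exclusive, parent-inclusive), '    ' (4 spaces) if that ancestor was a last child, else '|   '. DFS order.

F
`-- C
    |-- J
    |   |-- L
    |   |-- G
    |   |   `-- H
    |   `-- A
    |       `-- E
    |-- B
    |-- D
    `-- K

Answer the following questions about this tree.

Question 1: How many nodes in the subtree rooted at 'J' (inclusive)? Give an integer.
Subtree rooted at J contains: A, E, G, H, J, L
Count = 6

Answer: 6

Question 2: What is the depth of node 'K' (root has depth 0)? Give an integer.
Path from root to K: F -> C -> K
Depth = number of edges = 2

Answer: 2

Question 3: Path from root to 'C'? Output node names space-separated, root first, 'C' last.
Answer: F C

Derivation:
Walk down from root: F -> C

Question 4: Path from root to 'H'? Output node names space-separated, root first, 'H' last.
Walk down from root: F -> C -> J -> G -> H

Answer: F C J G H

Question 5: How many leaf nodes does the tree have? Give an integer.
Leaves (nodes with no children): B, D, E, H, K, L

Answer: 6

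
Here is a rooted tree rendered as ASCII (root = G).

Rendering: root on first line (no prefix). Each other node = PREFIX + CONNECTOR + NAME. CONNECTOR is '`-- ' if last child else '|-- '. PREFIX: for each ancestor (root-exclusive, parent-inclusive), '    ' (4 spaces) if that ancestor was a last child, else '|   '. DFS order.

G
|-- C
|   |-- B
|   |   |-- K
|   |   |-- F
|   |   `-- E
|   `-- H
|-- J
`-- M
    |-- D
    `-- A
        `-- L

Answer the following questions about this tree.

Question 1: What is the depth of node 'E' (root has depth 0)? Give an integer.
Path from root to E: G -> C -> B -> E
Depth = number of edges = 3

Answer: 3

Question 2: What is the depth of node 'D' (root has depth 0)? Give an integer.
Path from root to D: G -> M -> D
Depth = number of edges = 2

Answer: 2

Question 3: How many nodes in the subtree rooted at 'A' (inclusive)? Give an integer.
Subtree rooted at A contains: A, L
Count = 2

Answer: 2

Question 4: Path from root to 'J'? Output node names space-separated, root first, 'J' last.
Walk down from root: G -> J

Answer: G J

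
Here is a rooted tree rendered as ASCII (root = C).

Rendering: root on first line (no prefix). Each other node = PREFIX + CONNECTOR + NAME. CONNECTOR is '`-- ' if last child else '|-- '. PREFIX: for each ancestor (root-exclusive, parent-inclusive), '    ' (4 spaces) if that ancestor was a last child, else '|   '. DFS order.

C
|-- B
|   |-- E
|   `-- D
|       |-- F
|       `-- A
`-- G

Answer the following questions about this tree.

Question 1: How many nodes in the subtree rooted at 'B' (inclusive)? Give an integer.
Subtree rooted at B contains: A, B, D, E, F
Count = 5

Answer: 5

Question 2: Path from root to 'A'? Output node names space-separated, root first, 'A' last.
Walk down from root: C -> B -> D -> A

Answer: C B D A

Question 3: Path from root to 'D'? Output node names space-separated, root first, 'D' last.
Answer: C B D

Derivation:
Walk down from root: C -> B -> D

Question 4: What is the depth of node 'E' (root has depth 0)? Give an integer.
Path from root to E: C -> B -> E
Depth = number of edges = 2

Answer: 2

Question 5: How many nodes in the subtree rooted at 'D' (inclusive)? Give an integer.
Subtree rooted at D contains: A, D, F
Count = 3

Answer: 3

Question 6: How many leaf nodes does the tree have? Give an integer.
Leaves (nodes with no children): A, E, F, G

Answer: 4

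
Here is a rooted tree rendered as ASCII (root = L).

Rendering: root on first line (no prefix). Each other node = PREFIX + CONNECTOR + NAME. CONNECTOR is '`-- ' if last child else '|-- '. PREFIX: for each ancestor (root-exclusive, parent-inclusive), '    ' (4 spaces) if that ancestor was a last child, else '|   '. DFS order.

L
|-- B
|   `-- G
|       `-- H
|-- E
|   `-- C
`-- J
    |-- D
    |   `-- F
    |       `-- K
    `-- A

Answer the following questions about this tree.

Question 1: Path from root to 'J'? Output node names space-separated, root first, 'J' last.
Answer: L J

Derivation:
Walk down from root: L -> J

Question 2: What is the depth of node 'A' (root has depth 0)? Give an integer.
Answer: 2

Derivation:
Path from root to A: L -> J -> A
Depth = number of edges = 2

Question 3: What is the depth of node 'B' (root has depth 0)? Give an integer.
Answer: 1

Derivation:
Path from root to B: L -> B
Depth = number of edges = 1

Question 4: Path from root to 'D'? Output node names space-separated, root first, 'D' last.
Walk down from root: L -> J -> D

Answer: L J D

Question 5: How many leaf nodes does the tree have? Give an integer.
Leaves (nodes with no children): A, C, H, K

Answer: 4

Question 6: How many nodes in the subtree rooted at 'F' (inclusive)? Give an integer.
Answer: 2

Derivation:
Subtree rooted at F contains: F, K
Count = 2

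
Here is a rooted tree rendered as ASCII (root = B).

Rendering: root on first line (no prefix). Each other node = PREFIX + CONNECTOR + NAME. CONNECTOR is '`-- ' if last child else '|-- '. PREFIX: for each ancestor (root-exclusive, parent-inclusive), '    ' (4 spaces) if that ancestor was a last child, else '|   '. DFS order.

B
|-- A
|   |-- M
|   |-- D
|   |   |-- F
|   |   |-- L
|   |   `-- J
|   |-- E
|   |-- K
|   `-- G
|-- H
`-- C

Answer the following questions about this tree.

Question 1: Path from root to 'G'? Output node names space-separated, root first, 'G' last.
Answer: B A G

Derivation:
Walk down from root: B -> A -> G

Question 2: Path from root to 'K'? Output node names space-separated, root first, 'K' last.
Walk down from root: B -> A -> K

Answer: B A K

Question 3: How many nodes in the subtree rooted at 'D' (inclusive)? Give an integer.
Answer: 4

Derivation:
Subtree rooted at D contains: D, F, J, L
Count = 4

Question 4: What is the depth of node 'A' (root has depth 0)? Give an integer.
Answer: 1

Derivation:
Path from root to A: B -> A
Depth = number of edges = 1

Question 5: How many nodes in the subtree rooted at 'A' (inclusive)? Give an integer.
Answer: 9

Derivation:
Subtree rooted at A contains: A, D, E, F, G, J, K, L, M
Count = 9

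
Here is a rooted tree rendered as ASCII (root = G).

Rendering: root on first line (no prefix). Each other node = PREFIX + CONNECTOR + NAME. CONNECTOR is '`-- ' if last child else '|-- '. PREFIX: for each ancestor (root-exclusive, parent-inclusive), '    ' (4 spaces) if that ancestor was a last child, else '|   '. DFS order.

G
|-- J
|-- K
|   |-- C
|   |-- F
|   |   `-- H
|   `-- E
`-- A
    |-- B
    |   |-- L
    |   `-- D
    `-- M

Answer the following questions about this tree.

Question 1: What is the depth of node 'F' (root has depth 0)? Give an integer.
Answer: 2

Derivation:
Path from root to F: G -> K -> F
Depth = number of edges = 2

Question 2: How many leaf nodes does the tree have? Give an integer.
Leaves (nodes with no children): C, D, E, H, J, L, M

Answer: 7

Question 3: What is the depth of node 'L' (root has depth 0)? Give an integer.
Answer: 3

Derivation:
Path from root to L: G -> A -> B -> L
Depth = number of edges = 3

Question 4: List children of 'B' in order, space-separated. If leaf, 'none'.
Node B's children (from adjacency): L, D

Answer: L D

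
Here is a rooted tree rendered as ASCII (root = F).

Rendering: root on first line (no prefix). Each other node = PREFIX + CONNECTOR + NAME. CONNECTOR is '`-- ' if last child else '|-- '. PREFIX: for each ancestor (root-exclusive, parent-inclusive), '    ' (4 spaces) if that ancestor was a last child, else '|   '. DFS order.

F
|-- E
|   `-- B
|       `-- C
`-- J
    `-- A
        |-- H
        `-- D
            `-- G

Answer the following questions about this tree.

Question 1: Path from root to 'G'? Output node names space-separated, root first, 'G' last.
Walk down from root: F -> J -> A -> D -> G

Answer: F J A D G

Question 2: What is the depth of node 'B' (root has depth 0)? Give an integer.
Answer: 2

Derivation:
Path from root to B: F -> E -> B
Depth = number of edges = 2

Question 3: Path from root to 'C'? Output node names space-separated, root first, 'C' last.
Walk down from root: F -> E -> B -> C

Answer: F E B C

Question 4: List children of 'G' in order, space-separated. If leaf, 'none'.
Answer: none

Derivation:
Node G's children (from adjacency): (leaf)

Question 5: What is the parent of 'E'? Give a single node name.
Answer: F

Derivation:
Scan adjacency: E appears as child of F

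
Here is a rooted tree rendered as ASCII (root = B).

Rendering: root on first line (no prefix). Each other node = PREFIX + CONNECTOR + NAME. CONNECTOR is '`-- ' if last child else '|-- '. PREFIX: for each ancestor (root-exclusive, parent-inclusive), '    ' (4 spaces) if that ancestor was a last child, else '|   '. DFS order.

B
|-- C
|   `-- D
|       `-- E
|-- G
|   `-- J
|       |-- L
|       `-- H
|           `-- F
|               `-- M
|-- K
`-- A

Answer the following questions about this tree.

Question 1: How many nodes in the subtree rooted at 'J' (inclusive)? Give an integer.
Subtree rooted at J contains: F, H, J, L, M
Count = 5

Answer: 5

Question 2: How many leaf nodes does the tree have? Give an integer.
Answer: 5

Derivation:
Leaves (nodes with no children): A, E, K, L, M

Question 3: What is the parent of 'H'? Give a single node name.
Scan adjacency: H appears as child of J

Answer: J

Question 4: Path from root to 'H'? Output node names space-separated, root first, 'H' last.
Answer: B G J H

Derivation:
Walk down from root: B -> G -> J -> H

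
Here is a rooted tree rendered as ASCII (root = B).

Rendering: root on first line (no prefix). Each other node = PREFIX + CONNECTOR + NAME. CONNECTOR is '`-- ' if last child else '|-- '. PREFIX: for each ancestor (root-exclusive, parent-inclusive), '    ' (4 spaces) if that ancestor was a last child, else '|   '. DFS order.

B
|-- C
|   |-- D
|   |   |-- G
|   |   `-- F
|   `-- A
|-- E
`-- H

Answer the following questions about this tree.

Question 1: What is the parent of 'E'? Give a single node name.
Scan adjacency: E appears as child of B

Answer: B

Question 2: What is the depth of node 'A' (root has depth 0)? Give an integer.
Answer: 2

Derivation:
Path from root to A: B -> C -> A
Depth = number of edges = 2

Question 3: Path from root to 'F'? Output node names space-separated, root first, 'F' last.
Walk down from root: B -> C -> D -> F

Answer: B C D F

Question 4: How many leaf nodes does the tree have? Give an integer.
Answer: 5

Derivation:
Leaves (nodes with no children): A, E, F, G, H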